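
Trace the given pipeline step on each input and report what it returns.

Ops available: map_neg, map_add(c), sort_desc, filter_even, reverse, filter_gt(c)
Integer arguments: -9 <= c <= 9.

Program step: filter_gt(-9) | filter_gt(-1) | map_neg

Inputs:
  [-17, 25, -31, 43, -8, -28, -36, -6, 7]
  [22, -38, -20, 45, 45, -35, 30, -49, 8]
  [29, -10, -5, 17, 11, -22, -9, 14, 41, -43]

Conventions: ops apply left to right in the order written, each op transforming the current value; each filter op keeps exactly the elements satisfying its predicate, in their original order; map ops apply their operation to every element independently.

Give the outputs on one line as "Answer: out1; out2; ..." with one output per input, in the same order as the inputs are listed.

Execution, op by op:
  [-17, 25, -31, 43, -8, -28, -36, -6, 7] -> [25, 43, -8, -6, 7] -> [25, 43, 7] -> [-25, -43, -7]
  [22, -38, -20, 45, 45, -35, 30, -49, 8] -> [22, 45, 45, 30, 8] -> [22, 45, 45, 30, 8] -> [-22, -45, -45, -30, -8]
  [29, -10, -5, 17, 11, -22, -9, 14, 41, -43] -> [29, -5, 17, 11, 14, 41] -> [29, 17, 11, 14, 41] -> [-29, -17, -11, -14, -41]

[-25, -43, -7]; [-22, -45, -45, -30, -8]; [-29, -17, -11, -14, -41]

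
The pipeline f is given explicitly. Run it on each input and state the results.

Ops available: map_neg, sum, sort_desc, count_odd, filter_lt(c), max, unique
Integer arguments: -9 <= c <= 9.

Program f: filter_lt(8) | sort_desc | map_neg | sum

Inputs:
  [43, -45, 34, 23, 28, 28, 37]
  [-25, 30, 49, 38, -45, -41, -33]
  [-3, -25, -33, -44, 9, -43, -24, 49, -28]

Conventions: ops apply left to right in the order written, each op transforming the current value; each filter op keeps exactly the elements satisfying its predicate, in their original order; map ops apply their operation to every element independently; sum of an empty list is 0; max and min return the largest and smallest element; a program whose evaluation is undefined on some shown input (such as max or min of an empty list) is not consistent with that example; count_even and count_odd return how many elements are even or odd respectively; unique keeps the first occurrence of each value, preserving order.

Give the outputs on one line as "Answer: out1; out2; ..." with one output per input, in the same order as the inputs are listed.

45; 144; 200

Execution, op by op:
  [43, -45, 34, 23, 28, 28, 37] -> [-45] -> [-45] -> [45] -> 45
  [-25, 30, 49, 38, -45, -41, -33] -> [-25, -45, -41, -33] -> [-25, -33, -41, -45] -> [25, 33, 41, 45] -> 144
  [-3, -25, -33, -44, 9, -43, -24, 49, -28] -> [-3, -25, -33, -44, -43, -24, -28] -> [-3, -24, -25, -28, -33, -43, -44] -> [3, 24, 25, 28, 33, 43, 44] -> 200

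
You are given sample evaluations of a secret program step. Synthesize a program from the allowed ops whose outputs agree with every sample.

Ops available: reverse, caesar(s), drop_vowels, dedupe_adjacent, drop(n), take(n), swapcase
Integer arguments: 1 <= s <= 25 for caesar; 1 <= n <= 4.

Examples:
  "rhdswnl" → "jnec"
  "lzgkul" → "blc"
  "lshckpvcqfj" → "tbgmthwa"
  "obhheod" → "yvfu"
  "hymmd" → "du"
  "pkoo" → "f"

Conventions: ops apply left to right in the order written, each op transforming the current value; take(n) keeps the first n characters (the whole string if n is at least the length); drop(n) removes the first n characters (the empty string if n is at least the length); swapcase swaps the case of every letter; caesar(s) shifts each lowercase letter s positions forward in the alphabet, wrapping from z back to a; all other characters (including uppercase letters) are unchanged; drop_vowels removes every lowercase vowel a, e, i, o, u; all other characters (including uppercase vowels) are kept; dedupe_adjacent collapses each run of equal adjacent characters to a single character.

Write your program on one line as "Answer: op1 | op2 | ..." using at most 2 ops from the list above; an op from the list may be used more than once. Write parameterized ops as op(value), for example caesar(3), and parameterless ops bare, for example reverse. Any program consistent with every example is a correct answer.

caesar(17) | drop(3)

Check, running the answer program on each example:
  "rhdswnl" -> "iyujnec" -> "jnec"
  "lzgkul" -> "cqxblc" -> "blc"
  "lshckpvcqfj" -> "cjytbgmthwa" -> "tbgmthwa"
  "obhheod" -> "fsyyvfu" -> "yvfu"
  "hymmd" -> "ypddu" -> "du"
  "pkoo" -> "gbff" -> "f"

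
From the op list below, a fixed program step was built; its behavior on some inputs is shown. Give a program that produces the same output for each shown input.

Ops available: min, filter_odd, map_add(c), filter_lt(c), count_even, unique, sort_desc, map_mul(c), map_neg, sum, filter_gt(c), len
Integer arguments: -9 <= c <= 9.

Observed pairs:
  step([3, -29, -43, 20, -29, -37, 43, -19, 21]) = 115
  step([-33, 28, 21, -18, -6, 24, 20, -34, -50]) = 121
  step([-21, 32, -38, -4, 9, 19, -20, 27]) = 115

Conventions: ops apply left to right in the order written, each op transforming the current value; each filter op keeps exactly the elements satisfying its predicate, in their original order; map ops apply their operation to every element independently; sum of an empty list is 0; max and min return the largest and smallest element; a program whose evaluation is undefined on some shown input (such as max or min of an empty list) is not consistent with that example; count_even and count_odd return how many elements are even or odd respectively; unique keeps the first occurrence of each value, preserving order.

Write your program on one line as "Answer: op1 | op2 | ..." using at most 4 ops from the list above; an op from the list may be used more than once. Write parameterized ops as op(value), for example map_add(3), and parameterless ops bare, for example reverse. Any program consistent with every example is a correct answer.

map_add(7) | filter_gt(3) | sum

Check, running the answer program on each example:
  [3, -29, -43, 20, -29, -37, 43, -19, 21] -> [10, -22, -36, 27, -22, -30, 50, -12, 28] -> [10, 27, 50, 28] -> 115
  [-33, 28, 21, -18, -6, 24, 20, -34, -50] -> [-26, 35, 28, -11, 1, 31, 27, -27, -43] -> [35, 28, 31, 27] -> 121
  [-21, 32, -38, -4, 9, 19, -20, 27] -> [-14, 39, -31, 3, 16, 26, -13, 34] -> [39, 16, 26, 34] -> 115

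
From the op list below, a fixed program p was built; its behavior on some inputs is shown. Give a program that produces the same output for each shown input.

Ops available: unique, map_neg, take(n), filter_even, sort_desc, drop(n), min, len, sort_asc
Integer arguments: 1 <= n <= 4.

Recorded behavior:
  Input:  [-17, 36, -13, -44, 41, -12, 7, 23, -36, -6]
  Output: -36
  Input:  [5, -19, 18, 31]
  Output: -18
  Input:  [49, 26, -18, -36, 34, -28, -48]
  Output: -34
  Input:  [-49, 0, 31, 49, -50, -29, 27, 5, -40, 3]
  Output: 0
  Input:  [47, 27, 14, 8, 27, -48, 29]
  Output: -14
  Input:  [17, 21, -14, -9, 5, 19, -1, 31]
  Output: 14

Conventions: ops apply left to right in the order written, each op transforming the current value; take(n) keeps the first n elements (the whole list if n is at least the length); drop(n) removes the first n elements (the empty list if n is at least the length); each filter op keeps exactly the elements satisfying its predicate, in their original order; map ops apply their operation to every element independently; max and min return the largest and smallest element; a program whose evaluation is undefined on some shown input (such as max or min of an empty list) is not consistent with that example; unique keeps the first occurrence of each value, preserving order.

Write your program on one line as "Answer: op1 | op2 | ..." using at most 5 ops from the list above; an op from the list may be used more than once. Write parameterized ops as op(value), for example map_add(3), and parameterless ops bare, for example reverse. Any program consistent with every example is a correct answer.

unique | map_neg | filter_even | sort_desc | min

Check, running the answer program on each example:
  [-17, 36, -13, -44, 41, -12, 7, 23, -36, -6] -> [-17, 36, -13, -44, 41, -12, 7, 23, -36, -6] -> [17, -36, 13, 44, -41, 12, -7, -23, 36, 6] -> [-36, 44, 12, 36, 6] -> [44, 36, 12, 6, -36] -> -36
  [5, -19, 18, 31] -> [5, -19, 18, 31] -> [-5, 19, -18, -31] -> [-18] -> [-18] -> -18
  [49, 26, -18, -36, 34, -28, -48] -> [49, 26, -18, -36, 34, -28, -48] -> [-49, -26, 18, 36, -34, 28, 48] -> [-26, 18, 36, -34, 28, 48] -> [48, 36, 28, 18, -26, -34] -> -34
  [-49, 0, 31, 49, -50, -29, 27, 5, -40, 3] -> [-49, 0, 31, 49, -50, -29, 27, 5, -40, 3] -> [49, 0, -31, -49, 50, 29, -27, -5, 40, -3] -> [0, 50, 40] -> [50, 40, 0] -> 0
  [47, 27, 14, 8, 27, -48, 29] -> [47, 27, 14, 8, -48, 29] -> [-47, -27, -14, -8, 48, -29] -> [-14, -8, 48] -> [48, -8, -14] -> -14
  [17, 21, -14, -9, 5, 19, -1, 31] -> [17, 21, -14, -9, 5, 19, -1, 31] -> [-17, -21, 14, 9, -5, -19, 1, -31] -> [14] -> [14] -> 14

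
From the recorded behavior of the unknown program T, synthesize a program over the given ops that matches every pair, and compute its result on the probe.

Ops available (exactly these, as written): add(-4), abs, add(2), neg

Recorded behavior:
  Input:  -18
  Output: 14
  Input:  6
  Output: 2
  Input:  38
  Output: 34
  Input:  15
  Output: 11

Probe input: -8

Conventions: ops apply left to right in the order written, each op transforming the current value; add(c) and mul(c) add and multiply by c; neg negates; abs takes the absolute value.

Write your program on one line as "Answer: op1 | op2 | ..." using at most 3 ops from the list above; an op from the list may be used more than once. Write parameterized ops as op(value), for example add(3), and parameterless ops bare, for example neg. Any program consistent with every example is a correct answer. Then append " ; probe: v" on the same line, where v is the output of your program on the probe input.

abs | add(-4) ; probe: 4

Check, running the answer program on each example:
  -18 -> 18 -> 14
  6 -> 6 -> 2
  38 -> 38 -> 34
  15 -> 15 -> 11
  probe: -8 -> 8 -> 4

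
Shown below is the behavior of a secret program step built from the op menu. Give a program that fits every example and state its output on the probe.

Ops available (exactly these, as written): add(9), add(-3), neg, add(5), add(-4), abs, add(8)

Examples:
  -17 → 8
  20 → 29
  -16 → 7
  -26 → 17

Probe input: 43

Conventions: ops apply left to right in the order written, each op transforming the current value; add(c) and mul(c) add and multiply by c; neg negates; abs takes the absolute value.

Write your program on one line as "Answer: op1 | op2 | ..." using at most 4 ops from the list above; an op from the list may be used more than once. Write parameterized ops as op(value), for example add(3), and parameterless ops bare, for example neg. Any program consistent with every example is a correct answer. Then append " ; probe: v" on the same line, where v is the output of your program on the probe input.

add(9) | neg | abs ; probe: 52

Check, running the answer program on each example:
  -17 -> -8 -> 8 -> 8
  20 -> 29 -> -29 -> 29
  -16 -> -7 -> 7 -> 7
  -26 -> -17 -> 17 -> 17
  probe: 43 -> 52 -> -52 -> 52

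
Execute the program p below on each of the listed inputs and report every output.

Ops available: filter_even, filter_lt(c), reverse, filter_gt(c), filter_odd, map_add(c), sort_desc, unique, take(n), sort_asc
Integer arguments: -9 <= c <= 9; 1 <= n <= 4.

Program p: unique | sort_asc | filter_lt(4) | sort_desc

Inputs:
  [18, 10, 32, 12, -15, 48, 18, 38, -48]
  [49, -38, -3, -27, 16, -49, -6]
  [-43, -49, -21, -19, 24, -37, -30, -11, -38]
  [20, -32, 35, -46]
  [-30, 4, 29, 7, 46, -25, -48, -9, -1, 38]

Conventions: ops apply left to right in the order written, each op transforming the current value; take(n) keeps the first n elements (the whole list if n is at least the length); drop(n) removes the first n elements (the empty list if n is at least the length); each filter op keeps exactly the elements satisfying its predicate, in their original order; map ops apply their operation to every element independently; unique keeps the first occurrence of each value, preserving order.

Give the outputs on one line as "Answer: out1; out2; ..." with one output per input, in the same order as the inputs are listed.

Execution, op by op:
  [18, 10, 32, 12, -15, 48, 18, 38, -48] -> [18, 10, 32, 12, -15, 48, 38, -48] -> [-48, -15, 10, 12, 18, 32, 38, 48] -> [-48, -15] -> [-15, -48]
  [49, -38, -3, -27, 16, -49, -6] -> [49, -38, -3, -27, 16, -49, -6] -> [-49, -38, -27, -6, -3, 16, 49] -> [-49, -38, -27, -6, -3] -> [-3, -6, -27, -38, -49]
  [-43, -49, -21, -19, 24, -37, -30, -11, -38] -> [-43, -49, -21, -19, 24, -37, -30, -11, -38] -> [-49, -43, -38, -37, -30, -21, -19, -11, 24] -> [-49, -43, -38, -37, -30, -21, -19, -11] -> [-11, -19, -21, -30, -37, -38, -43, -49]
  [20, -32, 35, -46] -> [20, -32, 35, -46] -> [-46, -32, 20, 35] -> [-46, -32] -> [-32, -46]
  [-30, 4, 29, 7, 46, -25, -48, -9, -1, 38] -> [-30, 4, 29, 7, 46, -25, -48, -9, -1, 38] -> [-48, -30, -25, -9, -1, 4, 7, 29, 38, 46] -> [-48, -30, -25, -9, -1] -> [-1, -9, -25, -30, -48]

[-15, -48]; [-3, -6, -27, -38, -49]; [-11, -19, -21, -30, -37, -38, -43, -49]; [-32, -46]; [-1, -9, -25, -30, -48]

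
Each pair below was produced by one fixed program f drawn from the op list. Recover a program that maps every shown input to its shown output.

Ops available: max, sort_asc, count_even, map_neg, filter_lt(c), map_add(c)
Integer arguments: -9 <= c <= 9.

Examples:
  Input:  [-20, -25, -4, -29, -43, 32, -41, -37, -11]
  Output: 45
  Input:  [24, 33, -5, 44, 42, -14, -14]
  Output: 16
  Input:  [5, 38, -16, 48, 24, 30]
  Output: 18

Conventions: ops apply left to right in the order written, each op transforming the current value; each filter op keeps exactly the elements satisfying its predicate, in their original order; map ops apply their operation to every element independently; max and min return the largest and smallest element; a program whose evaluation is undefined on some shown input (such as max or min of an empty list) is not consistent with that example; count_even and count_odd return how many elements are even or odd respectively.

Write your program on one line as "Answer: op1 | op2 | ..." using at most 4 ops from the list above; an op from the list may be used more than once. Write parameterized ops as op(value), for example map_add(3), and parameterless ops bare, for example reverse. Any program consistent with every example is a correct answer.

map_neg | map_add(8) | map_add(-6) | max

Check, running the answer program on each example:
  [-20, -25, -4, -29, -43, 32, -41, -37, -11] -> [20, 25, 4, 29, 43, -32, 41, 37, 11] -> [28, 33, 12, 37, 51, -24, 49, 45, 19] -> [22, 27, 6, 31, 45, -30, 43, 39, 13] -> 45
  [24, 33, -5, 44, 42, -14, -14] -> [-24, -33, 5, -44, -42, 14, 14] -> [-16, -25, 13, -36, -34, 22, 22] -> [-22, -31, 7, -42, -40, 16, 16] -> 16
  [5, 38, -16, 48, 24, 30] -> [-5, -38, 16, -48, -24, -30] -> [3, -30, 24, -40, -16, -22] -> [-3, -36, 18, -46, -22, -28] -> 18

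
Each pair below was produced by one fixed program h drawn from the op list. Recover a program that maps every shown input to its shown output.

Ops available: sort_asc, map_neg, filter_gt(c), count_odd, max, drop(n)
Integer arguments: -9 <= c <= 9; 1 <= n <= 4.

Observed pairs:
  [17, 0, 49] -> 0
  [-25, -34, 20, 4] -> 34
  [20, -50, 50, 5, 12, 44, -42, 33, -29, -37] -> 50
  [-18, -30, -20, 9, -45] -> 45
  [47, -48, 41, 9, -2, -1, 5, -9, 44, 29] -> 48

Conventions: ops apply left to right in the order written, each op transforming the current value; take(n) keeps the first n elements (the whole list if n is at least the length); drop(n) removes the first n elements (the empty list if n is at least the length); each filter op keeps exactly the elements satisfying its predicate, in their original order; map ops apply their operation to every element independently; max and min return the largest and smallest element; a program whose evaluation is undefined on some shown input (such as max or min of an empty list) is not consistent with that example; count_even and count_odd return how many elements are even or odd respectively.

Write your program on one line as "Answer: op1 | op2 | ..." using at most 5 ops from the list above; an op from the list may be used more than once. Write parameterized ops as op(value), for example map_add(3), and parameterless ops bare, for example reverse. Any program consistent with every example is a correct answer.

map_neg | drop(1) | filter_gt(-6) | max

Check, running the answer program on each example:
  [17, 0, 49] -> [-17, 0, -49] -> [0, -49] -> [0] -> 0
  [-25, -34, 20, 4] -> [25, 34, -20, -4] -> [34, -20, -4] -> [34, -4] -> 34
  [20, -50, 50, 5, 12, 44, -42, 33, -29, -37] -> [-20, 50, -50, -5, -12, -44, 42, -33, 29, 37] -> [50, -50, -5, -12, -44, 42, -33, 29, 37] -> [50, -5, 42, 29, 37] -> 50
  [-18, -30, -20, 9, -45] -> [18, 30, 20, -9, 45] -> [30, 20, -9, 45] -> [30, 20, 45] -> 45
  [47, -48, 41, 9, -2, -1, 5, -9, 44, 29] -> [-47, 48, -41, -9, 2, 1, -5, 9, -44, -29] -> [48, -41, -9, 2, 1, -5, 9, -44, -29] -> [48, 2, 1, -5, 9] -> 48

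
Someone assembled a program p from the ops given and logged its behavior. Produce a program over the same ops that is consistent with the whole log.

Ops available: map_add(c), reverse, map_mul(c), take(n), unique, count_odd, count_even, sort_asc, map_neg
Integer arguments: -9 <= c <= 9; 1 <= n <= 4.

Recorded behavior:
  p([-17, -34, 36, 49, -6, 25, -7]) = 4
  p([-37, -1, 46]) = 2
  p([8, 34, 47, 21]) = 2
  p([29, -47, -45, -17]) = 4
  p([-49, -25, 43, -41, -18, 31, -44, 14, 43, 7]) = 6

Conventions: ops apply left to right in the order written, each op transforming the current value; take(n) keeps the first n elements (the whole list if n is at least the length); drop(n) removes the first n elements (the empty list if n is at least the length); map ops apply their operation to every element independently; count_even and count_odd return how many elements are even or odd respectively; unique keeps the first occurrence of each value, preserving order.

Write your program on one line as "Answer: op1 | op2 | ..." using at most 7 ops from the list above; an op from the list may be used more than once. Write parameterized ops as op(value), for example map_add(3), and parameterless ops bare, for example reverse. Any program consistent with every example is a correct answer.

reverse | map_neg | map_add(3) | unique | map_add(-1) | count_odd

Check, running the answer program on each example:
  [-17, -34, 36, 49, -6, 25, -7] -> [-7, 25, -6, 49, 36, -34, -17] -> [7, -25, 6, -49, -36, 34, 17] -> [10, -22, 9, -46, -33, 37, 20] -> [10, -22, 9, -46, -33, 37, 20] -> [9, -23, 8, -47, -34, 36, 19] -> 4
  [-37, -1, 46] -> [46, -1, -37] -> [-46, 1, 37] -> [-43, 4, 40] -> [-43, 4, 40] -> [-44, 3, 39] -> 2
  [8, 34, 47, 21] -> [21, 47, 34, 8] -> [-21, -47, -34, -8] -> [-18, -44, -31, -5] -> [-18, -44, -31, -5] -> [-19, -45, -32, -6] -> 2
  [29, -47, -45, -17] -> [-17, -45, -47, 29] -> [17, 45, 47, -29] -> [20, 48, 50, -26] -> [20, 48, 50, -26] -> [19, 47, 49, -27] -> 4
  [-49, -25, 43, -41, -18, 31, -44, 14, 43, 7] -> [7, 43, 14, -44, 31, -18, -41, 43, -25, -49] -> [-7, -43, -14, 44, -31, 18, 41, -43, 25, 49] -> [-4, -40, -11, 47, -28, 21, 44, -40, 28, 52] -> [-4, -40, -11, 47, -28, 21, 44, 28, 52] -> [-5, -41, -12, 46, -29, 20, 43, 27, 51] -> 6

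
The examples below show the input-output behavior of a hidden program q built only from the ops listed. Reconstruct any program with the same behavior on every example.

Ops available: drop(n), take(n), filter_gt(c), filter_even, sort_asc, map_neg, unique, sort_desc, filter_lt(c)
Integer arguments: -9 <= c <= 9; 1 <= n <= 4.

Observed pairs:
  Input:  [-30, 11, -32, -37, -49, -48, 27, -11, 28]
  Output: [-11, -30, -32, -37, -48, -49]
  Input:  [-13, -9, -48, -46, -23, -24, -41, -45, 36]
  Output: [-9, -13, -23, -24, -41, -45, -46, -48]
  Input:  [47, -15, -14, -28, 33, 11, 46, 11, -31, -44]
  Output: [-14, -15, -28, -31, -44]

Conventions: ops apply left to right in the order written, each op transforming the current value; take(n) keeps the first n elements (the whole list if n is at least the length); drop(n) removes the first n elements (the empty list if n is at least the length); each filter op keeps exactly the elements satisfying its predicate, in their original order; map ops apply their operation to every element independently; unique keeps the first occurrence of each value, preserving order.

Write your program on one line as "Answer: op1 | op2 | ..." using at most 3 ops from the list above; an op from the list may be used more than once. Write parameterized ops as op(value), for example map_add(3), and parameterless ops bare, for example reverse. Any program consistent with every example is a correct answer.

sort_desc | filter_lt(-7)

Check, running the answer program on each example:
  [-30, 11, -32, -37, -49, -48, 27, -11, 28] -> [28, 27, 11, -11, -30, -32, -37, -48, -49] -> [-11, -30, -32, -37, -48, -49]
  [-13, -9, -48, -46, -23, -24, -41, -45, 36] -> [36, -9, -13, -23, -24, -41, -45, -46, -48] -> [-9, -13, -23, -24, -41, -45, -46, -48]
  [47, -15, -14, -28, 33, 11, 46, 11, -31, -44] -> [47, 46, 33, 11, 11, -14, -15, -28, -31, -44] -> [-14, -15, -28, -31, -44]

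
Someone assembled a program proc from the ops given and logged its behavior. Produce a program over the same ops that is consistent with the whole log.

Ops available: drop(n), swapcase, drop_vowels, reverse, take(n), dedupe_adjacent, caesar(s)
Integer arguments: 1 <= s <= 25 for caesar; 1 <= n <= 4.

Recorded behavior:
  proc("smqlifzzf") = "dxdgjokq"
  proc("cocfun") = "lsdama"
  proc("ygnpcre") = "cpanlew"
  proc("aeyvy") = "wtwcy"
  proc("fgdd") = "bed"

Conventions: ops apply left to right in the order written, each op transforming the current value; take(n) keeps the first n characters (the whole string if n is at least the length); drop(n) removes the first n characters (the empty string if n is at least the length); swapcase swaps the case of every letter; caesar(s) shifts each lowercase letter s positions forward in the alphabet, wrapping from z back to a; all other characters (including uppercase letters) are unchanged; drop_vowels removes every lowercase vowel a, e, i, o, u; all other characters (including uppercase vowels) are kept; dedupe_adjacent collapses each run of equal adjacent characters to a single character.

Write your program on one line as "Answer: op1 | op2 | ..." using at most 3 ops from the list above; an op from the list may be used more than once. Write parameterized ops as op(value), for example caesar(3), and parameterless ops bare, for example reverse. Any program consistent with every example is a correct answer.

reverse | dedupe_adjacent | caesar(24)

Check, running the answer program on each example:
  "smqlifzzf" -> "fzzfilqms" -> "fzfilqms" -> "dxdgjokq"
  "cocfun" -> "nufcoc" -> "nufcoc" -> "lsdama"
  "ygnpcre" -> "ercpngy" -> "ercpngy" -> "cpanlew"
  "aeyvy" -> "yvyea" -> "yvyea" -> "wtwcy"
  "fgdd" -> "ddgf" -> "dgf" -> "bed"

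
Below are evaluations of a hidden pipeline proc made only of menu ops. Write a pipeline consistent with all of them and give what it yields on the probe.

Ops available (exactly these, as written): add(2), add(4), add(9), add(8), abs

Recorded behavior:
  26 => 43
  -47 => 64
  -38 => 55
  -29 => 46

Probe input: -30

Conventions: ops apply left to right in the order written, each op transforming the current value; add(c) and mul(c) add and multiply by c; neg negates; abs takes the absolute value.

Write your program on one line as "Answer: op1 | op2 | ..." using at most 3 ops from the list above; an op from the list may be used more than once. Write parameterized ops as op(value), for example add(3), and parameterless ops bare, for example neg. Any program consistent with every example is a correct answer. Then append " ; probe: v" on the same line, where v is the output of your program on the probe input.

abs | add(9) | add(8) ; probe: 47

Check, running the answer program on each example:
  26 -> 26 -> 35 -> 43
  -47 -> 47 -> 56 -> 64
  -38 -> 38 -> 47 -> 55
  -29 -> 29 -> 38 -> 46
  probe: -30 -> 30 -> 39 -> 47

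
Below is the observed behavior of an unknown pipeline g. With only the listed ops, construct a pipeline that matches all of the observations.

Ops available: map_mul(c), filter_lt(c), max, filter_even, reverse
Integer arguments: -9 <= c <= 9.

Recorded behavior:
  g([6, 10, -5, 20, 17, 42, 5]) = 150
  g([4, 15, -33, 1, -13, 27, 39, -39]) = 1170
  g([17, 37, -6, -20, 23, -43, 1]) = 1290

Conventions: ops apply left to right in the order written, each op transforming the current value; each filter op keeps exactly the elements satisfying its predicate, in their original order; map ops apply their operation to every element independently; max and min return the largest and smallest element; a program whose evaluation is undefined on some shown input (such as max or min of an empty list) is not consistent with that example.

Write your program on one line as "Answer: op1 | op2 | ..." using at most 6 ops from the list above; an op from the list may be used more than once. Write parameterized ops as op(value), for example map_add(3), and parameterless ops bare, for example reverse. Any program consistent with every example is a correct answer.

map_mul(6) | filter_lt(7) | filter_lt(2) | reverse | map_mul(-5) | max

Check, running the answer program on each example:
  [6, 10, -5, 20, 17, 42, 5] -> [36, 60, -30, 120, 102, 252, 30] -> [-30] -> [-30] -> [-30] -> [150] -> 150
  [4, 15, -33, 1, -13, 27, 39, -39] -> [24, 90, -198, 6, -78, 162, 234, -234] -> [-198, 6, -78, -234] -> [-198, -78, -234] -> [-234, -78, -198] -> [1170, 390, 990] -> 1170
  [17, 37, -6, -20, 23, -43, 1] -> [102, 222, -36, -120, 138, -258, 6] -> [-36, -120, -258, 6] -> [-36, -120, -258] -> [-258, -120, -36] -> [1290, 600, 180] -> 1290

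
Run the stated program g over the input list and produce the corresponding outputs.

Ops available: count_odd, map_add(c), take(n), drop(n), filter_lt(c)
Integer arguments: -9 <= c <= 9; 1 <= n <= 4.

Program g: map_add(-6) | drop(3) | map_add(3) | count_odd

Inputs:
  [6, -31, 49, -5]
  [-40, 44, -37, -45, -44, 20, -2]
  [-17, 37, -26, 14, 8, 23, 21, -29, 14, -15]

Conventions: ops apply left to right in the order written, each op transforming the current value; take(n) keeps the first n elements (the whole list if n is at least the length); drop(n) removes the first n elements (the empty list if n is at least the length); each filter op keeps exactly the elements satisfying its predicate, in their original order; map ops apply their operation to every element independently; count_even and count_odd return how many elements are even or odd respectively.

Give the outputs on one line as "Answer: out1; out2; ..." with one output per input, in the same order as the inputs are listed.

0; 3; 3

Execution, op by op:
  [6, -31, 49, -5] -> [0, -37, 43, -11] -> [-11] -> [-8] -> 0
  [-40, 44, -37, -45, -44, 20, -2] -> [-46, 38, -43, -51, -50, 14, -8] -> [-51, -50, 14, -8] -> [-48, -47, 17, -5] -> 3
  [-17, 37, -26, 14, 8, 23, 21, -29, 14, -15] -> [-23, 31, -32, 8, 2, 17, 15, -35, 8, -21] -> [8, 2, 17, 15, -35, 8, -21] -> [11, 5, 20, 18, -32, 11, -18] -> 3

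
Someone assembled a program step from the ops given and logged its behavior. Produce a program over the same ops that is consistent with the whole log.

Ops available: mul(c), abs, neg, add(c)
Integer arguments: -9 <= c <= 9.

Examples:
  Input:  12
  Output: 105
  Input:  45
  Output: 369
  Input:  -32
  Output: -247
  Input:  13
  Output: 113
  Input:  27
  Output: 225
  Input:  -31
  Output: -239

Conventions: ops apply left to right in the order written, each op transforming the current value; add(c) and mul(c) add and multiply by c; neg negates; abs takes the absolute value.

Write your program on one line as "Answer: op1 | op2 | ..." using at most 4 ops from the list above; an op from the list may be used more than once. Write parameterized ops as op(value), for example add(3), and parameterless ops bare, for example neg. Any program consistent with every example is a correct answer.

mul(8) | neg | add(-9) | neg

Check, running the answer program on each example:
  12 -> 96 -> -96 -> -105 -> 105
  45 -> 360 -> -360 -> -369 -> 369
  -32 -> -256 -> 256 -> 247 -> -247
  13 -> 104 -> -104 -> -113 -> 113
  27 -> 216 -> -216 -> -225 -> 225
  -31 -> -248 -> 248 -> 239 -> -239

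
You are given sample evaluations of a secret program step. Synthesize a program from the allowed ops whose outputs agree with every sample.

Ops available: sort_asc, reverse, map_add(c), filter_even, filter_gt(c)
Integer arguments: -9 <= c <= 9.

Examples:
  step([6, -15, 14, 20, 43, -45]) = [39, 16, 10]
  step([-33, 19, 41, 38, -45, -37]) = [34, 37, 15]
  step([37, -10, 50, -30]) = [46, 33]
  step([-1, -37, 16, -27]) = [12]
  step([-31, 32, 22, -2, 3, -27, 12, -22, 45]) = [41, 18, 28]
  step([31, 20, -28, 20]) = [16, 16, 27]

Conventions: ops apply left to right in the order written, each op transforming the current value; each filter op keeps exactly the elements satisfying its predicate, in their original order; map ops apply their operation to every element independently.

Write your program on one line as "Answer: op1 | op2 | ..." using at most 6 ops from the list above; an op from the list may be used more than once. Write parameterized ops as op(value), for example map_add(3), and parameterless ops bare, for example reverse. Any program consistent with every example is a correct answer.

reverse | map_add(-4) | reverse | filter_gt(8) | reverse

Check, running the answer program on each example:
  [6, -15, 14, 20, 43, -45] -> [-45, 43, 20, 14, -15, 6] -> [-49, 39, 16, 10, -19, 2] -> [2, -19, 10, 16, 39, -49] -> [10, 16, 39] -> [39, 16, 10]
  [-33, 19, 41, 38, -45, -37] -> [-37, -45, 38, 41, 19, -33] -> [-41, -49, 34, 37, 15, -37] -> [-37, 15, 37, 34, -49, -41] -> [15, 37, 34] -> [34, 37, 15]
  [37, -10, 50, -30] -> [-30, 50, -10, 37] -> [-34, 46, -14, 33] -> [33, -14, 46, -34] -> [33, 46] -> [46, 33]
  [-1, -37, 16, -27] -> [-27, 16, -37, -1] -> [-31, 12, -41, -5] -> [-5, -41, 12, -31] -> [12] -> [12]
  [-31, 32, 22, -2, 3, -27, 12, -22, 45] -> [45, -22, 12, -27, 3, -2, 22, 32, -31] -> [41, -26, 8, -31, -1, -6, 18, 28, -35] -> [-35, 28, 18, -6, -1, -31, 8, -26, 41] -> [28, 18, 41] -> [41, 18, 28]
  [31, 20, -28, 20] -> [20, -28, 20, 31] -> [16, -32, 16, 27] -> [27, 16, -32, 16] -> [27, 16, 16] -> [16, 16, 27]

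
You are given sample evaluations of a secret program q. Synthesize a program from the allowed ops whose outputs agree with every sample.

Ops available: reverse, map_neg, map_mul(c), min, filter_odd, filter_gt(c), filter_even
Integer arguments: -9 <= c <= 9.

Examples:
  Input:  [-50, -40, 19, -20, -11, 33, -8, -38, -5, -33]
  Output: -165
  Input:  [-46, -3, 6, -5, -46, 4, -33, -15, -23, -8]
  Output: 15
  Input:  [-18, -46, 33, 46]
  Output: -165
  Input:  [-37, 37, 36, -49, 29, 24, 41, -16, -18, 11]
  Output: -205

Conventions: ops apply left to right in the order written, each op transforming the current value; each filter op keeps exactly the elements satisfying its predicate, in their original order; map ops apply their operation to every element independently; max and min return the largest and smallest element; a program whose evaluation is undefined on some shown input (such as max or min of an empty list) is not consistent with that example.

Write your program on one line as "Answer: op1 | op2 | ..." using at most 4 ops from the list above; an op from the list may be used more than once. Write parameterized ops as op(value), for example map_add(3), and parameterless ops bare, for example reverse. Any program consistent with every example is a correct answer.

map_mul(-5) | filter_odd | min

Check, running the answer program on each example:
  [-50, -40, 19, -20, -11, 33, -8, -38, -5, -33] -> [250, 200, -95, 100, 55, -165, 40, 190, 25, 165] -> [-95, 55, -165, 25, 165] -> -165
  [-46, -3, 6, -5, -46, 4, -33, -15, -23, -8] -> [230, 15, -30, 25, 230, -20, 165, 75, 115, 40] -> [15, 25, 165, 75, 115] -> 15
  [-18, -46, 33, 46] -> [90, 230, -165, -230] -> [-165] -> -165
  [-37, 37, 36, -49, 29, 24, 41, -16, -18, 11] -> [185, -185, -180, 245, -145, -120, -205, 80, 90, -55] -> [185, -185, 245, -145, -205, -55] -> -205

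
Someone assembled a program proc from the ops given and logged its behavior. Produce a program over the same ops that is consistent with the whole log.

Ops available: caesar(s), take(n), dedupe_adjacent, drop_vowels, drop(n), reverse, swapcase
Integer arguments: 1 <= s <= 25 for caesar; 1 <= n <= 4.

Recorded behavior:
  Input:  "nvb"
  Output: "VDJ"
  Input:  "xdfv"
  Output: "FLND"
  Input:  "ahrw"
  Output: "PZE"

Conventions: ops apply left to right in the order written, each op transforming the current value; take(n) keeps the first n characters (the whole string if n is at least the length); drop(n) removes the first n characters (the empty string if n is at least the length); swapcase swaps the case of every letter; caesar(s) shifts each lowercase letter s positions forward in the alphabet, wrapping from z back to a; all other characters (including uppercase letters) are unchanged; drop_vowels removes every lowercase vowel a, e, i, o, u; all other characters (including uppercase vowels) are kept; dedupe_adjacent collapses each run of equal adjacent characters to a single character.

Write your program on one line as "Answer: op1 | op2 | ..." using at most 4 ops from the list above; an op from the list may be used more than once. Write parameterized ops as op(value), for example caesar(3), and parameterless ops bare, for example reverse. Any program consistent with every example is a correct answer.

drop_vowels | caesar(8) | swapcase

Check, running the answer program on each example:
  "nvb" -> "nvb" -> "vdj" -> "VDJ"
  "xdfv" -> "xdfv" -> "flnd" -> "FLND"
  "ahrw" -> "hrw" -> "pze" -> "PZE"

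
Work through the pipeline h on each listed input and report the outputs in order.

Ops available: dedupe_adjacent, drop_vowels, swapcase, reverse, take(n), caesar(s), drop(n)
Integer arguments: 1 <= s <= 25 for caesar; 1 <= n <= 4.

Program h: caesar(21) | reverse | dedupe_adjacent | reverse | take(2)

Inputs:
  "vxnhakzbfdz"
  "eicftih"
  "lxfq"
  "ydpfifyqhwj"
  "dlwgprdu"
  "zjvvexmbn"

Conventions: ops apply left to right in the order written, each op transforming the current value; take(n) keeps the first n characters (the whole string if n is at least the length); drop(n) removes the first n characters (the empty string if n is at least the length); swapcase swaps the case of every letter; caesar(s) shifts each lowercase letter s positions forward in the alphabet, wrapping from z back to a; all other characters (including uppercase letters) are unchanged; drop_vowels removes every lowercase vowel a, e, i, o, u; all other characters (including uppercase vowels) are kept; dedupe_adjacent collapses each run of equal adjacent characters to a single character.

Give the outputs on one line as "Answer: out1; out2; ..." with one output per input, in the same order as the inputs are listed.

"qs"; "zd"; "gs"; "ty"; "yg"; "ue"

Execution, op by op:
  "vxnhakzbfdz" -> "qsicvfuwayu" -> "uyawufvcisq" -> "uyawufvcisq" -> "qsicvfuwayu" -> "qs"
  "eicftih" -> "zdxaodc" -> "cdoaxdz" -> "cdoaxdz" -> "zdxaodc" -> "zd"
  "lxfq" -> "gsal" -> "lasg" -> "lasg" -> "gsal" -> "gs"
  "ydpfifyqhwj" -> "tykadatlcre" -> "ercltadakyt" -> "ercltadakyt" -> "tykadatlcre" -> "ty"
  "dlwgprdu" -> "ygrbkmyp" -> "pymkbrgy" -> "pymkbrgy" -> "ygrbkmyp" -> "yg"
  "zjvvexmbn" -> "ueqqzshwi" -> "iwhszqqeu" -> "iwhszqeu" -> "ueqzshwi" -> "ue"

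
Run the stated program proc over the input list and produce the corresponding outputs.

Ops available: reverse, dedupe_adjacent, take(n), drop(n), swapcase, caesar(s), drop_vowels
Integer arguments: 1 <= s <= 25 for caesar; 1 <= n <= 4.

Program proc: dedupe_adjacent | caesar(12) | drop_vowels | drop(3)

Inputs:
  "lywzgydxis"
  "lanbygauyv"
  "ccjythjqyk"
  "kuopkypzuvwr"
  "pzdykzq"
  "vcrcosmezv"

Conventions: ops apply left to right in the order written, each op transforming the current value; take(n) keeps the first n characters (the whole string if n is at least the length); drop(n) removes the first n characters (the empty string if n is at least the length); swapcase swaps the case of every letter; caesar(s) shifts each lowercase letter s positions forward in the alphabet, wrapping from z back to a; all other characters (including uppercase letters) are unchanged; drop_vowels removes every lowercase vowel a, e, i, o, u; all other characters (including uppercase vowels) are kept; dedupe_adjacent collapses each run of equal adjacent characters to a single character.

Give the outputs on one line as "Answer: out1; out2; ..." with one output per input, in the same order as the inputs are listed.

"skpj"; "nksmgkh"; "tvckw"; "wkblghd"; "kwlc"; "qlh"

Execution, op by op:
  "lywzgydxis" -> "lywzgydxis" -> "xkilskpjue" -> "xklskpj" -> "skpj"
  "lanbygauyv" -> "lanbygauyv" -> "xmznksmgkh" -> "xmznksmgkh" -> "nksmgkh"
  "ccjythjqyk" -> "cjythjqyk" -> "ovkftvckw" -> "vkftvckw" -> "tvckw"
  "kuopkypzuvwr" -> "kuopkypzuvwr" -> "wgabwkblghid" -> "wgbwkblghd" -> "wkblghd"
  "pzdykzq" -> "pzdykzq" -> "blpkwlc" -> "blpkwlc" -> "kwlc"
  "vcrcosmezv" -> "vcrcosmezv" -> "hodoaeyqlh" -> "hdyqlh" -> "qlh"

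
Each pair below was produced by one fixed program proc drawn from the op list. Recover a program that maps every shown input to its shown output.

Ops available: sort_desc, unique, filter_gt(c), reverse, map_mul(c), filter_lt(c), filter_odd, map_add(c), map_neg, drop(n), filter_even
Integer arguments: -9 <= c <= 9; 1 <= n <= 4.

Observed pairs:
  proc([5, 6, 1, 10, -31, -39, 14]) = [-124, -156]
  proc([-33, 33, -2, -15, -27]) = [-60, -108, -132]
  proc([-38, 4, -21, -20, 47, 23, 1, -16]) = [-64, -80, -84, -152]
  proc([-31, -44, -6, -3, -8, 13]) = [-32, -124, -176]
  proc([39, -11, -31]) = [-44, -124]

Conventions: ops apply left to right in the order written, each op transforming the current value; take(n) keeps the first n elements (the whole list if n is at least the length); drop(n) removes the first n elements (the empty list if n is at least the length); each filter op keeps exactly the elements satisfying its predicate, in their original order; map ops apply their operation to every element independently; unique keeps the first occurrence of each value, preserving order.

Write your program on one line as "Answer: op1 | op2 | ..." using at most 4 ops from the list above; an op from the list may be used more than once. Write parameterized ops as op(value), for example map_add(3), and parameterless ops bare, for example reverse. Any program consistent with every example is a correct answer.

filter_lt(-6) | sort_desc | map_mul(4)

Check, running the answer program on each example:
  [5, 6, 1, 10, -31, -39, 14] -> [-31, -39] -> [-31, -39] -> [-124, -156]
  [-33, 33, -2, -15, -27] -> [-33, -15, -27] -> [-15, -27, -33] -> [-60, -108, -132]
  [-38, 4, -21, -20, 47, 23, 1, -16] -> [-38, -21, -20, -16] -> [-16, -20, -21, -38] -> [-64, -80, -84, -152]
  [-31, -44, -6, -3, -8, 13] -> [-31, -44, -8] -> [-8, -31, -44] -> [-32, -124, -176]
  [39, -11, -31] -> [-11, -31] -> [-11, -31] -> [-44, -124]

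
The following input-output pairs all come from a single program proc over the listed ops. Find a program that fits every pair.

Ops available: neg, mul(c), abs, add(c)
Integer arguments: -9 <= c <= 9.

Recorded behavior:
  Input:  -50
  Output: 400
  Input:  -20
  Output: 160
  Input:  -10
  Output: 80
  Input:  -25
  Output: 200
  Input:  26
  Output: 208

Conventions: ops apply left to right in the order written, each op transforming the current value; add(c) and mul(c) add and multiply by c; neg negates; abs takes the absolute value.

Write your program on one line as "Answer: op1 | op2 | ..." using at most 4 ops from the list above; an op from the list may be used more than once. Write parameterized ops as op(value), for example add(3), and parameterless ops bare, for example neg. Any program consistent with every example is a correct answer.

add(1) | mul(8) | add(-8) | abs

Check, running the answer program on each example:
  -50 -> -49 -> -392 -> -400 -> 400
  -20 -> -19 -> -152 -> -160 -> 160
  -10 -> -9 -> -72 -> -80 -> 80
  -25 -> -24 -> -192 -> -200 -> 200
  26 -> 27 -> 216 -> 208 -> 208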